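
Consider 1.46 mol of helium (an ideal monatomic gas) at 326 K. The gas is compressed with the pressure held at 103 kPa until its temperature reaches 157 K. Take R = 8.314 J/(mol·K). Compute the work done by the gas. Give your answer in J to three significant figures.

W ≈ -2050 J

Isobaric: W = P ΔV = nR ΔT.
W = (1.46)(8.314)(157 − 326) = -2051 J.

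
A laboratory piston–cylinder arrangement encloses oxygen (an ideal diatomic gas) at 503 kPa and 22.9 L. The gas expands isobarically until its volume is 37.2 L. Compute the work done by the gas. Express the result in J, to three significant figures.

Isobaric: W = P ΔV.
W = (503 kPa)(37.2 − 22.9 L) = (503)(14.3) = 7193 J.

W ≈ 7190 J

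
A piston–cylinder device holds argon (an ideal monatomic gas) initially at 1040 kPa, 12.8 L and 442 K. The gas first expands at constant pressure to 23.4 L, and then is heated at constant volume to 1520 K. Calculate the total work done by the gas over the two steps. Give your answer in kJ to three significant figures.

W_total ≈ 11.0 kJ

Step 1 (isobaric): W = PΔV = (1040 kPa)(23.4 − 12.8 L) = 11024 J.
Step 2 (isochoric): W = 0 (constant volume).
W_total = 11024 + 0 = 11024 J.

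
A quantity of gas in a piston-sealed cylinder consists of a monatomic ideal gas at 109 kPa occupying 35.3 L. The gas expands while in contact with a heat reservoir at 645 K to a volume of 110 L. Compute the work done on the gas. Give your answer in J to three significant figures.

W ≈ -4370 J

Isothermal: W = nRT ln(V₂/V₁) = P₁V₁ ln(V₂/V₁).
P₁V₁ = (109 kPa)(35.3 L) = 3848 J.
W = 3848 × ln(110/35.3) = 3848 × 1.137
W_by_gas = 4373 J; work on gas = −W_by = -4373 J.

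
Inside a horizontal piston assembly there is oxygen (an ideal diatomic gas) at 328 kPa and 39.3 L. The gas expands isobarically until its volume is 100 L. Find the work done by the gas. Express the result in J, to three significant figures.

W ≈ 19900 J

Isobaric: W = P ΔV.
W = (328 kPa)(100 − 39.3 L) = (328)(60.7) = 19910 J.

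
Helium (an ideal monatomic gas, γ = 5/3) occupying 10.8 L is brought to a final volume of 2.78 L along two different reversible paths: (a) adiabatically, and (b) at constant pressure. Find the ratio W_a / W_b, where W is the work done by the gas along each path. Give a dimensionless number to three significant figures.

Path (a) adiabatic: W = P₁V₁(1 − (V₁/V₂)^(γ−1))/(γ−1) → W_a/(P₁V₁) = -2.207.
Path (b) isobaric: W = P₁(V₂ − V₁) → W_b/(P₁V₁) = -0.7426.
W_a / W_b = -2.207 / -0.7426 = 2.972.

W_a / W_b ≈ 2.97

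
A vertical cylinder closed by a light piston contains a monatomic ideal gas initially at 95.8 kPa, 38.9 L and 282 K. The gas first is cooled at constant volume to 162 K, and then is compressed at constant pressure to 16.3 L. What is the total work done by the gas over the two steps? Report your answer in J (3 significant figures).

W_total ≈ -1240 J

Step 1 (isochoric): W = 0 (constant volume).
After step 1: P = 55.03 kPa (V unchanged).
Step 2 (isobaric): W = PΔV = (55.03 kPa)(16.3 − 38.9 L) = -1244 J.
W_total = 0 − 1244 = -1244 J.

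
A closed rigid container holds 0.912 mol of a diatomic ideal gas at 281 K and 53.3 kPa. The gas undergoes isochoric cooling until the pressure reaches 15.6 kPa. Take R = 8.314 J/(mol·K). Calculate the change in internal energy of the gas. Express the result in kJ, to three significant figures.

Constant volume ⇒ W = 0, so Q = ΔU = nCᵥΔT with Cᵥ = 5R/2 = 20.79 J/(mol·K).
At constant V, T₂/T₁ = P₂/P₁ ⇒ ΔT = T₁(P₂/P₁ − 1) = 281·(15.6/53.3 − 1) = -198.8 K.
ΔU = (0.912)(20.79)(-198.8) = -3768 J.

ΔU ≈ -3.77 kJ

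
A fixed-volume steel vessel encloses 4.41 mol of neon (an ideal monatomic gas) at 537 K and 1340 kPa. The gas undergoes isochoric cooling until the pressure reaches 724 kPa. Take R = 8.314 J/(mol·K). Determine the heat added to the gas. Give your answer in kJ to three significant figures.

Constant volume ⇒ W = 0, so Q = ΔU = nCᵥΔT with Cᵥ = 3R/2 = 12.47 J/(mol·K).
At constant V, T₂/T₁ = P₂/P₁ ⇒ ΔT = T₁(P₂/P₁ − 1) = 537·(724/1340 − 1) = -246.9 K.
ΔU = (4.41)(12.47)(-246.9) = -13577 J.

Q ≈ -13.6 kJ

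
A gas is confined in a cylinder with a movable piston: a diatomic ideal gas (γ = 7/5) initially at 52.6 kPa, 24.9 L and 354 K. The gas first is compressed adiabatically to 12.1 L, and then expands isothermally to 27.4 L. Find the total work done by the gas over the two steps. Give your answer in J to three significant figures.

Step 1 (adiabatic): W = (P₁V₁ − P₂V₂)/(γ−1) = (1310 − 1748)/0.4 = -1096 J.
After step 1: P = 144.5 kPa, V = 12.1 L, T = 472.5 K.
Step 2 (isothermal): W = P₁V₁ ln(V₂/V₁) = (1748) ln(27.4/12.1) = 1429 J.
W_total = -1096 + 1429 = 333 J.

W_total ≈ 333 J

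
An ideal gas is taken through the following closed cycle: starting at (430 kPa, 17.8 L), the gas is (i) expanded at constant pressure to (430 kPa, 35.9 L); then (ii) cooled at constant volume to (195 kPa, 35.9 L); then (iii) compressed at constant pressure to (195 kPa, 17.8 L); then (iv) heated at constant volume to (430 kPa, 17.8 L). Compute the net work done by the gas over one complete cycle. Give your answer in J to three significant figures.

Constant-volume legs do no work.
W(i) = (430)(35.9 − 17.8) = 7783 J; W(iii) = (195)(17.8 − 35.9) = -3529 J.
W_net = 7783 − 3529 = 4254 J (the clockwise enclosed area).

W_net ≈ 4250 J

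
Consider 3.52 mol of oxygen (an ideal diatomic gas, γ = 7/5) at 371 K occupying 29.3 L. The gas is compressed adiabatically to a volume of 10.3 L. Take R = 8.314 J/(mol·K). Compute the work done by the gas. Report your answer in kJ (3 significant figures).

W ≈ -14.1 kJ

Adiabatic: TV^(γ−1) = const with γ = 7/5.
T₂ = T₁ (V₁/V₂)^(γ−1) = 371 × (29.3/10.3)^0.4 = 371 × 1.519 = 563.6 K.
W_by = nCᵥ(T₁ − T₂) = (3.52)(20.79)(371 − 563.6) = -14093 J.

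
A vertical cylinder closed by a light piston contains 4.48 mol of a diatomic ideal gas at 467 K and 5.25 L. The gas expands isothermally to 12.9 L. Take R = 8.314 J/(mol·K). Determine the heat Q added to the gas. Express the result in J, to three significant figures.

Isothermal ⇒ ΔU = 0, so Q = W = nRT ln(V₂/V₁).
Q = (4.48)(8.314)(467) ln(12.9/5.25) = 17394 × 0.899 = 15637 J.

Q ≈ 15600 J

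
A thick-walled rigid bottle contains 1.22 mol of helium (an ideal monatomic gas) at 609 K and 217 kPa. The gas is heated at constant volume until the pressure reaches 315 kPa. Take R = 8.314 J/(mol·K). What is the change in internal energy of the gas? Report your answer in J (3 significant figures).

ΔU ≈ 4180 J

Constant volume ⇒ W = 0, so Q = ΔU = nCᵥΔT with Cᵥ = 3R/2 = 12.47 J/(mol·K).
At constant V, T₂/T₁ = P₂/P₁ ⇒ ΔT = T₁(P₂/P₁ − 1) = 609·(315/217 − 1) = 275 K.
ΔU = (1.22)(12.47)(275) = 4185 J.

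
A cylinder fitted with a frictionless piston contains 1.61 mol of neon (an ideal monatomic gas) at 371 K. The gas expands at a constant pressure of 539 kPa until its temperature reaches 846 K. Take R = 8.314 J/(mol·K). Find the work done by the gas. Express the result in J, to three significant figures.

Isobaric: W = P ΔV = nR ΔT.
W = (1.61)(8.314)(846 − 371) = 6358 J.

W ≈ 6360 J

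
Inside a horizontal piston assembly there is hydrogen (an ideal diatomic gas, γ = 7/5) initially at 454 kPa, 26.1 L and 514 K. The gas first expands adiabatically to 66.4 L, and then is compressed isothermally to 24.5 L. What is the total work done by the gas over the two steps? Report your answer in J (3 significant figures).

W_total ≈ 1100 J

Step 1 (adiabatic): W = (P₁V₁ − P₂V₂)/(γ−1) = (11849 − 8156)/0.4 = 9233 J.
After step 1: P = 122.8 kPa, V = 66.4 L, T = 353.8 K.
Step 2 (isothermal): W = P₁V₁ ln(V₂/V₁) = (8156) ln(24.5/66.4) = -8132 J.
W_total = 9233 − 8132 = 1101 J.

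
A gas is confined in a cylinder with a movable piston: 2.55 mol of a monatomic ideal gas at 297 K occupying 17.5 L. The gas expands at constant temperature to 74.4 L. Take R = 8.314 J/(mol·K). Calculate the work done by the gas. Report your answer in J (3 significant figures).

Isothermal: W = nRT ln(V₂/V₁).
W = (2.55)(8.314)(297) × ln(74.4/17.5)
  = 6297 × 1.447
W_by_gas = 9113 J.

W ≈ 9110 J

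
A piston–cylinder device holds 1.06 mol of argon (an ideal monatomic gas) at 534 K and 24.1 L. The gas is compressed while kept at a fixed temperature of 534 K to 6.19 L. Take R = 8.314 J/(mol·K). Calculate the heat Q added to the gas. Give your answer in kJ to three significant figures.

Q ≈ -6.40 kJ

Isothermal ⇒ ΔU = 0, so Q = W = nRT ln(V₂/V₁).
Q = (1.06)(8.314)(534) ln(6.19/24.1) = 4706 × -1.359 = -6397 J.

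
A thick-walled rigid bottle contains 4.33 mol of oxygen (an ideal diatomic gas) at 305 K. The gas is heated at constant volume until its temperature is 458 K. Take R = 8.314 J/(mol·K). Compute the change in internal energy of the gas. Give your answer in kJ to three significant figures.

ΔU ≈ 13.8 kJ

Constant volume ⇒ W = 0, so Q = ΔU = nCᵥΔT with Cᵥ = 5R/2 = 20.79 J/(mol·K).
ΔU = (4.33)(20.79)(458 − 305) = 13770 J.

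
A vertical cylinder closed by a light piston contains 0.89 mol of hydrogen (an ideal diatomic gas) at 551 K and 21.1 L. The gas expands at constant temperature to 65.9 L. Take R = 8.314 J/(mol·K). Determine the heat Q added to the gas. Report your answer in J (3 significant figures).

Q ≈ 4640 J

Isothermal ⇒ ΔU = 0, so Q = W = nRT ln(V₂/V₁).
Q = (0.89)(8.314)(551) ln(65.9/21.1) = 4077 × 1.139 = 4643 J.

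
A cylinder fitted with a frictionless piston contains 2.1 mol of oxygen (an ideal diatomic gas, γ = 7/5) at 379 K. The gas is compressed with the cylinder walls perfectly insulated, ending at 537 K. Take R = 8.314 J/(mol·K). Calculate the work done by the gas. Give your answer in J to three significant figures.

Adiabatic ⇒ Q = 0, so W_by = −ΔU = nCᵥ(T₁ − T₂).
Cᵥ = 5R/2 = 20.79 J/(mol·K).
W = (2.1)(20.79)(379 − 537) = -6896 J.

W ≈ -6900 J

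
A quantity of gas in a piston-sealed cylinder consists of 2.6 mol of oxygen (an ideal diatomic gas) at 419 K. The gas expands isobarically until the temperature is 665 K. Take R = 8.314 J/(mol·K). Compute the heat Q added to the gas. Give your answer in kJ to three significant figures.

Q ≈ 18.6 kJ

Isobaric: W = nRΔT = (2.6)(8.314)(246) = 5318 J.
ΔU = nCᵥΔT with Cᵥ = 5R/2: ΔU = (2.6)(20.79)(246) = 13294 J.
Q = ΔU + W = 13294 + 5318 = 18612 J.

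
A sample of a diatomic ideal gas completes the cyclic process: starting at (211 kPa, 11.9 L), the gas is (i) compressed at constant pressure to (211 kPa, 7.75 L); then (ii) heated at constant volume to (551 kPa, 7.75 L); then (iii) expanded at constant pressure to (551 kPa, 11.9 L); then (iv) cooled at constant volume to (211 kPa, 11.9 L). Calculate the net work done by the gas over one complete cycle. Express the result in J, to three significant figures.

W_net ≈ 1410 J

Constant-volume legs do no work.
W(i) = (211)(7.75 − 11.9) = -875.7 J; W(iii) = (551)(11.9 − 7.75) = 2287 J.
W_net = -875.7 + 2287 = 1411 J (the clockwise enclosed area).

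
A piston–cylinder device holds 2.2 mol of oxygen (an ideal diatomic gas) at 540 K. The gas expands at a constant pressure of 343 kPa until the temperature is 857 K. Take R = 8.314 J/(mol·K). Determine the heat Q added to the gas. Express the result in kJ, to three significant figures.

Isobaric: W = nRΔT = (2.2)(8.314)(317) = 5798 J.
ΔU = nCᵥΔT with Cᵥ = 5R/2: ΔU = (2.2)(20.79)(317) = 14495 J.
Q = ΔU + W = 14495 + 5798 = 20294 J.

Q ≈ 20.3 kJ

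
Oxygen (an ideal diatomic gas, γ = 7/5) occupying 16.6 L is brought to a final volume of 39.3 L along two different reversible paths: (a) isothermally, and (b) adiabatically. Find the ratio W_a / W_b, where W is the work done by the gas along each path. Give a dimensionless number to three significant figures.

W_a / W_b ≈ 1.18

Path (a) isothermal: W = P₁V₁ ln(V₂/V₁) → W_a/(P₁V₁) = 0.8618.
Path (b) adiabatic: W = P₁V₁(1 − (V₁/V₂)^(γ−1))/(γ−1) → W_b/(P₁V₁) = 0.729.
W_a / W_b = 0.8618 / 0.729 = 1.182.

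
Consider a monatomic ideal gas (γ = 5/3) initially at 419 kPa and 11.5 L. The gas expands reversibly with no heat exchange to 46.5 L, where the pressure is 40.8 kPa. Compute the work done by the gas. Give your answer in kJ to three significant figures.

Adiabatic: W = (P₁V₁ − P₂V₂)/(γ − 1) with γ = 5/3.
P₁V₁ = 4818 J, P₂V₂ = 1897 J.
W = (4818 − 1897) / 0.6667 = 4382 J.

W ≈ 4.38 kJ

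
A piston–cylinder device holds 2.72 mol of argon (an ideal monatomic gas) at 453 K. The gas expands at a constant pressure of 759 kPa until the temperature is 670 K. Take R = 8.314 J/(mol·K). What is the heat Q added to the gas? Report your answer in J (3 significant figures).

Isobaric: W = nRΔT = (2.72)(8.314)(217) = 4907 J.
ΔU = nCᵥΔT with Cᵥ = 3R/2: ΔU = (2.72)(12.47)(217) = 7361 J.
Q = ΔU + W = 7361 + 4907 = 12268 J.

Q ≈ 12300 J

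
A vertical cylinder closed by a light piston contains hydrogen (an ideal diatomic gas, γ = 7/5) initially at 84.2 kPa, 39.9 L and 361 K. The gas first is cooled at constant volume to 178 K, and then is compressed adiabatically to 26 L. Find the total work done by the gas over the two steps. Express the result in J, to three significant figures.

W_total ≈ -774 J

Step 1 (isochoric): W = 0 (constant volume).
After step 1: P = 41.52 kPa (V unchanged).
Step 2 (adiabatic): W = (P₁V₁ − P₂V₂)/(γ−1) = (1657 − 1966)/0.4 = -773.8 J.
W_total = 0 − 773.8 = -773.8 J.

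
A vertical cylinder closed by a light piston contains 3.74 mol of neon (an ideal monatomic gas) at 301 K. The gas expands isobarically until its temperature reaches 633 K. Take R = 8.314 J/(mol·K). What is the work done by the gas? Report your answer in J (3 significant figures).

W ≈ 10300 J

Isobaric: W = P ΔV = nR ΔT.
W = (3.74)(8.314)(633 − 301) = 10323 J.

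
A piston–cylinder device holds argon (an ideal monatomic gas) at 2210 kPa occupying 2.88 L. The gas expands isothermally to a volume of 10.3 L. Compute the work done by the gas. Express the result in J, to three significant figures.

W ≈ 8110 J

Isothermal: W = nRT ln(V₂/V₁) = P₁V₁ ln(V₂/V₁).
P₁V₁ = (2210 kPa)(2.88 L) = 6365 J.
W = 6365 × ln(10.3/2.88) = 6365 × 1.274
W_by_gas = 8111 J.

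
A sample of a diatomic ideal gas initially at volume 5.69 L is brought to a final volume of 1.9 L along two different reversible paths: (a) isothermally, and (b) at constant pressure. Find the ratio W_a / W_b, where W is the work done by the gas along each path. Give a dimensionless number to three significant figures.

W_a / W_b ≈ 1.65

Path (a) isothermal: W = P₁V₁ ln(V₂/V₁) → W_a/(P₁V₁) = -1.097.
Path (b) isobaric: W = P₁(V₂ − V₁) → W_b/(P₁V₁) = -0.6661.
W_a / W_b = -1.097 / -0.6661 = 1.647.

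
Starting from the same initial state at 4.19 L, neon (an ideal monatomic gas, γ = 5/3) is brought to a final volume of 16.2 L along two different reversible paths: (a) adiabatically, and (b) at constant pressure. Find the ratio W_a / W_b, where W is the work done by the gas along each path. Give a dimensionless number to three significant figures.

Path (a) adiabatic: W = P₁V₁(1 − (V₁/V₂)^(γ−1))/(γ−1) → W_a/(P₁V₁) = 0.8911.
Path (b) isobaric: W = P₁(V₂ − V₁) → W_b/(P₁V₁) = 2.866.
W_a / W_b = 0.8911 / 2.866 = 0.3109.

W_a / W_b ≈ 0.311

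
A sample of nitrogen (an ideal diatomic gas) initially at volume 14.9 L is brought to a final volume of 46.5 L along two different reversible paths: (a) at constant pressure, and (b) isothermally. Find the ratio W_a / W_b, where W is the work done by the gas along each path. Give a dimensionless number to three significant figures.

W_a / W_b ≈ 1.86

Path (a) isobaric: W = P₁(V₂ − V₁) → W_a/(P₁V₁) = 2.121.
Path (b) isothermal: W = P₁V₁ ln(V₂/V₁) → W_b/(P₁V₁) = 1.138.
W_a / W_b = 2.121 / 1.138 = 1.863.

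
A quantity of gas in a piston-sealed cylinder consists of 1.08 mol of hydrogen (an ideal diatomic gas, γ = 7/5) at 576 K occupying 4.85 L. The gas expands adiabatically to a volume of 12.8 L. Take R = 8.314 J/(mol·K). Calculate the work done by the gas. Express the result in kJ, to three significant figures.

W ≈ 4.16 kJ

Adiabatic: TV^(γ−1) = const with γ = 7/5.
T₂ = T₁ (V₁/V₂)^(γ−1) = 576 × (4.85/12.8)^0.4 = 576 × 0.6783 = 390.7 K.
W_by = nCᵥ(T₁ − T₂) = (1.08)(20.79)(576 − 390.7) = 4160 J.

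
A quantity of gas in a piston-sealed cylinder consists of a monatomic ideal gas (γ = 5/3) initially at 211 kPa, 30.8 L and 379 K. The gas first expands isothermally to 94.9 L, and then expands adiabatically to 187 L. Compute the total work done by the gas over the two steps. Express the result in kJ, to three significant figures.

W_total ≈ 10.9 kJ

Step 1 (isothermal): W = P₁V₁ ln(V₂/V₁) = (6499) ln(94.9/30.8) = 7313 J.
After step 1: P = 68.48 kPa, V = 94.9 L, T = 379 K.
Step 2 (adiabatic): W = (P₁V₁ − P₂V₂)/(γ−1) = (6499 − 4135)/0.667 = 3546 J.
W_total = 7313 + 3546 = 10859 J.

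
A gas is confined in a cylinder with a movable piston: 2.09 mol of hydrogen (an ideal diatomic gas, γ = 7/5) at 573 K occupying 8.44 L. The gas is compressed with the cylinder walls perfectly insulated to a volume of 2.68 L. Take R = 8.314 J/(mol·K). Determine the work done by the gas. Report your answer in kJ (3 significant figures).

Adiabatic: TV^(γ−1) = const with γ = 7/5.
T₂ = T₁ (V₁/V₂)^(γ−1) = 573 × (8.44/2.68)^0.4 = 573 × 1.582 = 906.6 K.
W_by = nCᵥ(T₁ − T₂) = (2.09)(20.79)(573 − 906.6) = -14494 J.

W ≈ -14.5 kJ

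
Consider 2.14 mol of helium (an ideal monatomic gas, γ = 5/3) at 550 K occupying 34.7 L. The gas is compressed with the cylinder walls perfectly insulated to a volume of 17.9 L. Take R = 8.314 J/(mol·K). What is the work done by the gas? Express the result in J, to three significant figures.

Adiabatic: TV^(γ−1) = const with γ = 5/3.
T₂ = T₁ (V₁/V₂)^(γ−1) = 550 × (34.7/17.9)^0.667 = 550 × 1.555 = 855.1 K.
W_by = nCᵥ(T₁ − T₂) = (2.14)(12.47)(550 − 855.1) = -8142 J.

W ≈ -8140 J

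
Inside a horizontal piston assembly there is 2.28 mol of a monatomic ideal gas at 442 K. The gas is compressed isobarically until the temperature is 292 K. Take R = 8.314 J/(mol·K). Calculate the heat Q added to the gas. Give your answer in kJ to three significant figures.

Isobaric: W = nRΔT = (2.28)(8.314)(-150) = -2843 J.
ΔU = nCᵥΔT with Cᵥ = 3R/2: ΔU = (2.28)(12.47)(-150) = -4265 J.
Q = ΔU + W = -4265 − 2843 = -7108 J.

Q ≈ -7.11 kJ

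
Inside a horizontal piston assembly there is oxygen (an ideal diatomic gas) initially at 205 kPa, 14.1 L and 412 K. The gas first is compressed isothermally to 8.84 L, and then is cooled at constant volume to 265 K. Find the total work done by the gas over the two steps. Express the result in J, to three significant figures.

Step 1 (isothermal): W = P₁V₁ ln(V₂/V₁) = (2890) ln(8.84/14.1) = -1350 J.
Step 2 (isochoric): W = 0 (constant volume).
W_total = -1350 + 0 = -1350 J.

W_total ≈ -1350 J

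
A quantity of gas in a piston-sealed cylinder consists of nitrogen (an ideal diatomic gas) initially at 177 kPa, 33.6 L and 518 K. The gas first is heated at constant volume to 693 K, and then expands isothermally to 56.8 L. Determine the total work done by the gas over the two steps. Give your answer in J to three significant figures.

W_total ≈ 4180 J

Step 1 (isochoric): W = 0 (constant volume).
After step 1: P = 236.8 kPa (V unchanged).
Step 2 (isothermal): W = P₁V₁ ln(V₂/V₁) = (7956) ln(56.8/33.6) = 4177 J.
W_total = 0 + 4177 = 4177 J.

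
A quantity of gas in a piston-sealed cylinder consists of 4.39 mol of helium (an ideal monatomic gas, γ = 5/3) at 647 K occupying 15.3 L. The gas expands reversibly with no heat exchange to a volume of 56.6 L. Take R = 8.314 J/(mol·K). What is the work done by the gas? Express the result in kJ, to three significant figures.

W ≈ 20.6 kJ

Adiabatic: TV^(γ−1) = const with γ = 5/3.
T₂ = T₁ (V₁/V₂)^(γ−1) = 647 × (15.3/56.6)^0.667 = 647 × 0.4181 = 270.5 K.
W_by = nCᵥ(T₁ − T₂) = (4.39)(12.47)(647 − 270.5) = 20613 J.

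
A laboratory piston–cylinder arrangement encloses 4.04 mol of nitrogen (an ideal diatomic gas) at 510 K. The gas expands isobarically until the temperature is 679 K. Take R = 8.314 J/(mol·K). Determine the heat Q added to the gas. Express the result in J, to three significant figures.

Isobaric: W = nRΔT = (4.04)(8.314)(169) = 5676 J.
ΔU = nCᵥΔT with Cᵥ = 5R/2: ΔU = (4.04)(20.79)(169) = 14191 J.
Q = ΔU + W = 14191 + 5676 = 19868 J.

Q ≈ 19900 J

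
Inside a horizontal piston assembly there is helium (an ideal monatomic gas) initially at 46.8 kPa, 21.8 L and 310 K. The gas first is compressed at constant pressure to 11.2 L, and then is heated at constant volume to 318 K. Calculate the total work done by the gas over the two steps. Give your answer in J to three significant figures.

Step 1 (isobaric): W = PΔV = (46.8 kPa)(11.2 − 21.8 L) = -496.1 J.
Step 2 (isochoric): W = 0 (constant volume).
W_total = -496.1 + 0 = -496.1 J.

W_total ≈ -496 J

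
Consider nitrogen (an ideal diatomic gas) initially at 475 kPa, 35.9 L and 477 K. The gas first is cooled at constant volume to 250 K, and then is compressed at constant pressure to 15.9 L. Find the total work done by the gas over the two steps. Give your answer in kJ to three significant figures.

Step 1 (isochoric): W = 0 (constant volume).
After step 1: P = 249 kPa (V unchanged).
Step 2 (isobaric): W = PΔV = (249 kPa)(15.9 − 35.9 L) = -4979 J.
W_total = 0 − 4979 = -4979 J.

W_total ≈ -4.98 kJ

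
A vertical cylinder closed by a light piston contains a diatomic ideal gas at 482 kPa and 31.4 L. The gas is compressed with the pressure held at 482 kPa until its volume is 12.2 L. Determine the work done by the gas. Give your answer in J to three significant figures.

Isobaric: W = P ΔV.
W = (482 kPa)(12.2 − 31.4 L) = (482)(-19.2) = -9254 J.

W ≈ -9250 J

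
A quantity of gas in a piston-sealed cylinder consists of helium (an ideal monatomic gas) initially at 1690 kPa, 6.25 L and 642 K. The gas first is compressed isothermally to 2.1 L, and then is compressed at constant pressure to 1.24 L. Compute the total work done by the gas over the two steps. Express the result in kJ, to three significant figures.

W_total ≈ -15.8 kJ

Step 1 (isothermal): W = P₁V₁ ln(V₂/V₁) = (10562) ln(2.1/6.25) = -11520 J.
After step 1: P = 5030 kPa, V = 2.1 L, T = 642 K.
Step 2 (isobaric): W = PΔV = (5030 kPa)(1.24 − 2.1 L) = -4326 J.
W_total = -11520 − 4326 = -15846 J.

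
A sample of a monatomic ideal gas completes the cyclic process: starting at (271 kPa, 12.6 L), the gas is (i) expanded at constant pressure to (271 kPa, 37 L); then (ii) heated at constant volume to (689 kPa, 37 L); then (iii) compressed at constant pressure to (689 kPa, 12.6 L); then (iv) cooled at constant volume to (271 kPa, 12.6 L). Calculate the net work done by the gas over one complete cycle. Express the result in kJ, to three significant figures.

W_net ≈ -10.2 kJ

Constant-volume legs do no work.
W(i) = (271)(37 − 12.6) = 6612 J; W(iii) = (689)(12.6 − 37) = -16812 J.
W_net = 6612 − 16812 = -10199 J (the counter-clockwise enclosed area).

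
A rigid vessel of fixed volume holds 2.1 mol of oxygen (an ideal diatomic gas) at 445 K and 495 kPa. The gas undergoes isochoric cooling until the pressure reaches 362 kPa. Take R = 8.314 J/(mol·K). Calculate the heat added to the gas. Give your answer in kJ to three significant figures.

Q ≈ -5.22 kJ

Constant volume ⇒ W = 0, so Q = ΔU = nCᵥΔT with Cᵥ = 5R/2 = 20.79 J/(mol·K).
At constant V, T₂/T₁ = P₂/P₁ ⇒ ΔT = T₁(P₂/P₁ − 1) = 445·(362/495 − 1) = -119.6 K.
ΔU = (2.1)(20.79)(-119.6) = -5219 J.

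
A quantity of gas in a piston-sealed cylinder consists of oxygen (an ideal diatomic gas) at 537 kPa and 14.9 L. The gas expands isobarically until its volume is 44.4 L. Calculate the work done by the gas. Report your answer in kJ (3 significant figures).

Isobaric: W = P ΔV.
W = (537 kPa)(44.4 − 14.9 L) = (537)(29.5) = 15842 J.

W ≈ 15.8 kJ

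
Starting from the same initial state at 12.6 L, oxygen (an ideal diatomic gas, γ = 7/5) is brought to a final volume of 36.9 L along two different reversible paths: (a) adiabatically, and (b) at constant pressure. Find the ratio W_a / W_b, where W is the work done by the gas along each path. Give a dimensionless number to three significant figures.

Path (a) adiabatic: W = P₁V₁(1 − (V₁/V₂)^(γ−1))/(γ−1) → W_a/(P₁V₁) = 0.8734.
Path (b) isobaric: W = P₁(V₂ − V₁) → W_b/(P₁V₁) = 1.929.
W_a / W_b = 0.8734 / 1.929 = 0.4529.

W_a / W_b ≈ 0.453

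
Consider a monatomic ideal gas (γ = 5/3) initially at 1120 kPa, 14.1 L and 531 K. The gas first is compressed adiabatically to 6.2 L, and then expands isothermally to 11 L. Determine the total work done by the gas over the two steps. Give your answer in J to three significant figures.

W_total ≈ -1620 J

Step 1 (adiabatic): W = (P₁V₁ − P₂V₂)/(γ−1) = (15792 − 27310)/0.667 = -17277 J.
After step 1: P = 4405 kPa, V = 6.2 L, T = 918.3 K.
Step 2 (isothermal): W = P₁V₁ ln(V₂/V₁) = (27310) ln(11/6.2) = 15658 J.
W_total = -17277 + 15658 = -1619 J.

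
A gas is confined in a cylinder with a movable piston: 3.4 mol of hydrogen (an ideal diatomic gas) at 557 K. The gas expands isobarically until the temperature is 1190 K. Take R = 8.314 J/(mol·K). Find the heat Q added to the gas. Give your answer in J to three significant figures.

Isobaric: W = nRΔT = (3.4)(8.314)(633) = 17893 J.
ΔU = nCᵥΔT with Cᵥ = 5R/2: ΔU = (3.4)(20.79)(633) = 44733 J.
Q = ΔU + W = 44733 + 17893 = 62627 J.

Q ≈ 62600 J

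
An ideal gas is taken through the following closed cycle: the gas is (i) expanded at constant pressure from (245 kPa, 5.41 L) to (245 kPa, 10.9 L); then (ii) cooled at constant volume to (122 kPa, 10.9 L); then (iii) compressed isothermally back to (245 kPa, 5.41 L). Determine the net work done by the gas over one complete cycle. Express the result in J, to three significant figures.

Leg (i): W = PΔV = (245)(10.9 − 5.41) = 1345 J.
Leg (ii): W = 0.
Leg (iii): W = PᵢVᵢ ln(V_f/Vᵢ) = (1330) ln(5.41/10.9) = -931.5 J.
W_net = 1345 − 931.5 = 413.5 J.

W_net ≈ 414 J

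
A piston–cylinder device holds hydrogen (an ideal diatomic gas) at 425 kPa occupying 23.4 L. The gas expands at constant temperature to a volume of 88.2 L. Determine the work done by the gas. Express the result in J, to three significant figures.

W ≈ 13200 J

Isothermal: W = nRT ln(V₂/V₁) = P₁V₁ ln(V₂/V₁).
P₁V₁ = (425 kPa)(23.4 L) = 9945 J.
W = 9945 × ln(88.2/23.4) = 9945 × 1.327
W_by_gas = 13196 J.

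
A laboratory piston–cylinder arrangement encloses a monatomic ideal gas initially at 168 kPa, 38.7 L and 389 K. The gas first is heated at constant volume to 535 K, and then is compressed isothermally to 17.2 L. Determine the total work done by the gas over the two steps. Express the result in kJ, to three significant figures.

Step 1 (isochoric): W = 0 (constant volume).
After step 1: P = 231.1 kPa (V unchanged).
Step 2 (isothermal): W = P₁V₁ ln(V₂/V₁) = (8942) ln(17.2/38.7) = -7251 J.
W_total = 0 − 7251 = -7251 J.

W_total ≈ -7.25 kJ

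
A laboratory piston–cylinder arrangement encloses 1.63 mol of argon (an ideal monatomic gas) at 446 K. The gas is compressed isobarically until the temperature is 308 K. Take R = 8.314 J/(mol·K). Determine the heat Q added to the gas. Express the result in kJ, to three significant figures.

Q ≈ -4.68 kJ

Isobaric: W = nRΔT = (1.63)(8.314)(-138) = -1870 J.
ΔU = nCᵥΔT with Cᵥ = 3R/2: ΔU = (1.63)(12.47)(-138) = -2805 J.
Q = ΔU + W = -2805 − 1870 = -4675 J.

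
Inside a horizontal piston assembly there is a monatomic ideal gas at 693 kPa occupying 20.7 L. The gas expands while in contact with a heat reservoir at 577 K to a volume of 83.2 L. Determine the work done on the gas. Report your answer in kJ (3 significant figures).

W ≈ -20.0 kJ

Isothermal: W = nRT ln(V₂/V₁) = P₁V₁ ln(V₂/V₁).
P₁V₁ = (693 kPa)(20.7 L) = 14345 J.
W = 14345 × ln(83.2/20.7) = 14345 × 1.391
W_by_gas = 19956 J; work on gas = −W_by = -19956 J.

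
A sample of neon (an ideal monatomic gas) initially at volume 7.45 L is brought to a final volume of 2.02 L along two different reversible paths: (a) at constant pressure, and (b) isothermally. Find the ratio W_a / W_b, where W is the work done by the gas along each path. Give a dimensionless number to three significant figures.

Path (a) isobaric: W = P₁(V₂ − V₁) → W_a/(P₁V₁) = -0.7289.
Path (b) isothermal: W = P₁V₁ ln(V₂/V₁) → W_b/(P₁V₁) = -1.305.
W_a / W_b = -0.7289 / -1.305 = 0.5585.

W_a / W_b ≈ 0.558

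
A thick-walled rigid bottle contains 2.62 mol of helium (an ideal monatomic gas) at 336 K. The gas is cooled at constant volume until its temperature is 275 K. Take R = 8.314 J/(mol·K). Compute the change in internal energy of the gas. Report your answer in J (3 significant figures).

Constant volume ⇒ W = 0, so Q = ΔU = nCᵥΔT with Cᵥ = 3R/2 = 12.47 J/(mol·K).
ΔU = (2.62)(12.47)(275 − 336) = -1993 J.

ΔU ≈ -1990 J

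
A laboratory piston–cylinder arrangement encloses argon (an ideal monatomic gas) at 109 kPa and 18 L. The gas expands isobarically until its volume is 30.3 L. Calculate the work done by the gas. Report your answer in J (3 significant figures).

Isobaric: W = P ΔV.
W = (109 kPa)(30.3 − 18 L) = (109)(12.3) = 1341 J.

W ≈ 1340 J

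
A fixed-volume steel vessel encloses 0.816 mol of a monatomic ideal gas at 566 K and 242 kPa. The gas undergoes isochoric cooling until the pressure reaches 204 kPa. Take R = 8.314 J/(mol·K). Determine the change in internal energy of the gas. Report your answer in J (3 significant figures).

Constant volume ⇒ W = 0, so Q = ΔU = nCᵥΔT with Cᵥ = 3R/2 = 12.47 J/(mol·K).
At constant V, T₂/T₁ = P₂/P₁ ⇒ ΔT = T₁(P₂/P₁ − 1) = 566·(204/242 − 1) = -88.88 K.
ΔU = (0.816)(12.47)(-88.88) = -904.4 J.

ΔU ≈ -904 J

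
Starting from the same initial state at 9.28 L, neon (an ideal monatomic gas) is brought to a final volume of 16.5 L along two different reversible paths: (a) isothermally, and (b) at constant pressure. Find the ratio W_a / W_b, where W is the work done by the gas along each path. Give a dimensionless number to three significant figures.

W_a / W_b ≈ 0.740

Path (a) isothermal: W = P₁V₁ ln(V₂/V₁) → W_a/(P₁V₁) = 0.5755.
Path (b) isobaric: W = P₁(V₂ − V₁) → W_b/(P₁V₁) = 0.778.
W_a / W_b = 0.5755 / 0.778 = 0.7397.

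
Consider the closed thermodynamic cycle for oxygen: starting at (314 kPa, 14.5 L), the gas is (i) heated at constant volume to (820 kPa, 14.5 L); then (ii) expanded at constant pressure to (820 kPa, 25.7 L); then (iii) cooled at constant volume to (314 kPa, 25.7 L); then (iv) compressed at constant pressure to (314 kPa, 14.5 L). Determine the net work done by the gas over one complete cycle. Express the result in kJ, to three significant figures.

Constant-volume legs do no work.
W(ii) = (820)(25.7 − 14.5) = 9184 J; W(iv) = (314)(14.5 − 25.7) = -3517 J.
W_net = 9184 − 3517 = 5667 J (the clockwise enclosed area).

W_net ≈ 5.67 kJ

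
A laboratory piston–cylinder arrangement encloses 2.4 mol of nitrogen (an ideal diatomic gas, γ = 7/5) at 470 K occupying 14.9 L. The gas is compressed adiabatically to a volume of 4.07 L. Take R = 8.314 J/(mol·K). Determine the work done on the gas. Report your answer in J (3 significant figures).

Adiabatic: TV^(γ−1) = const with γ = 7/5.
T₂ = T₁ (V₁/V₂)^(γ−1) = 470 × (14.9/4.07)^0.4 = 470 × 1.68 = 789.8 K.
W_by = nCᵥ(T₁ − T₂) = (2.4)(20.79)(470 − 789.8) = -15954 J.
Work on gas = −W_by = 15954 J.

W ≈ 16000 J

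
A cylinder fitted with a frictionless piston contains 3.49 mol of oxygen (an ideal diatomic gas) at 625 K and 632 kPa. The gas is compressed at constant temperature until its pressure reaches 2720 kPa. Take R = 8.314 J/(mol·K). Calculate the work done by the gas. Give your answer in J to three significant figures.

W ≈ -26500 J

Isothermal process: W = nRT ln(V₂/V₁) = nRT ln(P₁/P₂).
W = (3.49)(8.314)(625) × ln(632/2720)
  = 18135 × ln(0.2324) = 18135 × -1.459
W_by_gas = -26468 J.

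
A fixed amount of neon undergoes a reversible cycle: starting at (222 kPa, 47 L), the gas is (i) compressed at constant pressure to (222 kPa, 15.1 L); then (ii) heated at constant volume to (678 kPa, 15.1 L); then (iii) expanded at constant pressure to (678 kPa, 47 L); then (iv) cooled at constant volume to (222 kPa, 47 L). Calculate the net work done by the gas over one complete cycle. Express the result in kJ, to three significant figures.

Constant-volume legs do no work.
W(i) = (222)(15.1 − 47) = -7082 J; W(iii) = (678)(47 − 15.1) = 21628 J.
W_net = -7082 + 21628 = 14546 J (the clockwise enclosed area).

W_net ≈ 14.5 kJ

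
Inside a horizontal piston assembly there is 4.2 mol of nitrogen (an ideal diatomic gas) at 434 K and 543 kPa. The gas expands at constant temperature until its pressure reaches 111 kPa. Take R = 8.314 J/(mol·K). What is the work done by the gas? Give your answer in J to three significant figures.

W ≈ 24100 J

Isothermal process: W = nRT ln(V₂/V₁) = nRT ln(P₁/P₂).
W = (4.2)(8.314)(434) × ln(543/111)
  = 15155 × ln(4.892) = 15155 × 1.588
W_by_gas = 24059 J.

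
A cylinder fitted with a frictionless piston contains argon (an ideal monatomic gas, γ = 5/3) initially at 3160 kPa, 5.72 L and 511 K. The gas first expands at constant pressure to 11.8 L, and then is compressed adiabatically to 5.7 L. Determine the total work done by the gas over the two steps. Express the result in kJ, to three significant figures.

Step 1 (isobaric): W = PΔV = (3160 kPa)(11.8 − 5.72 L) = 19213 J.
After step 1: P = 3160 kPa, V = 11.8 L, T = 1054 K.
Step 2 (adiabatic): W = (P₁V₁ − P₂V₂)/(γ−1) = (37288 − 60568)/0.667 = -34919 J.
W_total = 19213 − 34919 = -15707 J.

W_total ≈ -15.7 kJ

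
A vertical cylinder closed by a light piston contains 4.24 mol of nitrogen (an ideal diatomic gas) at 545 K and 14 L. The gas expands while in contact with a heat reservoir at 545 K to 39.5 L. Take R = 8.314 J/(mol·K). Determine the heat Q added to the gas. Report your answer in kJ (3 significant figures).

Q ≈ 19.9 kJ

Isothermal ⇒ ΔU = 0, so Q = W = nRT ln(V₂/V₁).
Q = (4.24)(8.314)(545) ln(39.5/14) = 19212 × 1.037 = 19928 J.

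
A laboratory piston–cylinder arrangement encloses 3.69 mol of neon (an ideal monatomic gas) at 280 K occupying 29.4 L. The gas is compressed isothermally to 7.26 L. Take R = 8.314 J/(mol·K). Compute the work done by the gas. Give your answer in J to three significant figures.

W ≈ -12000 J

Isothermal: W = nRT ln(V₂/V₁).
W = (3.69)(8.314)(280) × ln(7.26/29.4)
  = 8590 × -1.399
W_by_gas = -12014 J.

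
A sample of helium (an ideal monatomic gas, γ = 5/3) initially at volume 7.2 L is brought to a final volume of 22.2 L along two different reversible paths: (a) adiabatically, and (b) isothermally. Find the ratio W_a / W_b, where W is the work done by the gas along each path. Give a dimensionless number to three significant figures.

W_a / W_b ≈ 0.703

Path (a) adiabatic: W = P₁V₁(1 − (V₁/V₂)^(γ−1))/(γ−1) → W_a/(P₁V₁) = 0.7919.
Path (b) isothermal: W = P₁V₁ ln(V₂/V₁) → W_b/(P₁V₁) = 1.126.
W_a / W_b = 0.7919 / 1.126 = 0.7033.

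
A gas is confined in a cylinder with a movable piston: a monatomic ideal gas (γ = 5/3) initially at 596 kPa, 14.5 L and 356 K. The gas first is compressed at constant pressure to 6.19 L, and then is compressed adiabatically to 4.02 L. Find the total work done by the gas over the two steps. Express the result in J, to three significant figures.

Step 1 (isobaric): W = PΔV = (596 kPa)(6.19 − 14.5 L) = -4953 J.
After step 1: P = 596 kPa, V = 6.19 L, T = 152 K.
Step 2 (adiabatic): W = (P₁V₁ − P₂V₂)/(γ−1) = (3689 − 4919)/0.667 = -1845 J.
W_total = -4953 − 1845 = -6798 J.

W_total ≈ -6800 J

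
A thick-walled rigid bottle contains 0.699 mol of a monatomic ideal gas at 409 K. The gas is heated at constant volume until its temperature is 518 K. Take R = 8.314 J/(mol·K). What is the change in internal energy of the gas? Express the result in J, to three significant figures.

Constant volume ⇒ W = 0, so Q = ΔU = nCᵥΔT with Cᵥ = 3R/2 = 12.47 J/(mol·K).
ΔU = (0.699)(12.47)(518 − 409) = 950.2 J.

ΔU ≈ 950 J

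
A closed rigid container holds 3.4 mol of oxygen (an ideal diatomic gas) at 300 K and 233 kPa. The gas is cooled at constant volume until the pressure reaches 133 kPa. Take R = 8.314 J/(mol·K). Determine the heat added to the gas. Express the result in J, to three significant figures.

Q ≈ -9100 J

Constant volume ⇒ W = 0, so Q = ΔU = nCᵥΔT with Cᵥ = 5R/2 = 20.79 J/(mol·K).
At constant V, T₂/T₁ = P₂/P₁ ⇒ ΔT = T₁(P₂/P₁ − 1) = 300·(133/233 − 1) = -128.8 K.
ΔU = (3.4)(20.79)(-128.8) = -9099 J.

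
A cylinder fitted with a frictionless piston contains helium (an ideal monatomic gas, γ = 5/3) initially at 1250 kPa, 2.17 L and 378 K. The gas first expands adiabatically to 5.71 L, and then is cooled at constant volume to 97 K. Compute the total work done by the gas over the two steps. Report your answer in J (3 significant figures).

W_total ≈ 1930 J

Step 1 (adiabatic): W = (P₁V₁ − P₂V₂)/(γ−1) = (2712 − 1423)/0.667 = 1934 J.
Step 2 (isochoric): W = 0 (constant volume).
W_total = 1934 + 0 = 1934 J.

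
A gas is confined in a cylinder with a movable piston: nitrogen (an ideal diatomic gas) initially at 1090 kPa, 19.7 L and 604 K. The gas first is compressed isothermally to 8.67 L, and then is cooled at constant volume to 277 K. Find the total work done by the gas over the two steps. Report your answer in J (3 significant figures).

W_total ≈ -17600 J

Step 1 (isothermal): W = P₁V₁ ln(V₂/V₁) = (21473) ln(8.67/19.7) = -17624 J.
Step 2 (isochoric): W = 0 (constant volume).
W_total = -17624 + 0 = -17624 J.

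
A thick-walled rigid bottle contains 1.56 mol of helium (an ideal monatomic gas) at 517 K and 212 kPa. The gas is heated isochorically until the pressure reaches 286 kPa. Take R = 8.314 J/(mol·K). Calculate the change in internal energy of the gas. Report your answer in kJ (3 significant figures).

Constant volume ⇒ W = 0, so Q = ΔU = nCᵥΔT with Cᵥ = 3R/2 = 12.47 J/(mol·K).
At constant V, T₂/T₁ = P₂/P₁ ⇒ ΔT = T₁(P₂/P₁ − 1) = 517·(286/212 − 1) = 180.5 K.
ΔU = (1.56)(12.47)(180.5) = 3511 J.

ΔU ≈ 3.51 kJ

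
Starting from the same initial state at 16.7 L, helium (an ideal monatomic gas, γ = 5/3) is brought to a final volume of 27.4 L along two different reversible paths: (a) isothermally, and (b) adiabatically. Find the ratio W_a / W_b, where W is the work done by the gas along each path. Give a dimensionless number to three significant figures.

W_a / W_b ≈ 1.17

Path (a) isothermal: W = P₁V₁ ln(V₂/V₁) → W_a/(P₁V₁) = 0.4951.
Path (b) adiabatic: W = P₁V₁(1 − (V₁/V₂)^(γ−1))/(γ−1) → W_b/(P₁V₁) = 0.4217.
W_a / W_b = 0.4951 / 0.4217 = 1.174.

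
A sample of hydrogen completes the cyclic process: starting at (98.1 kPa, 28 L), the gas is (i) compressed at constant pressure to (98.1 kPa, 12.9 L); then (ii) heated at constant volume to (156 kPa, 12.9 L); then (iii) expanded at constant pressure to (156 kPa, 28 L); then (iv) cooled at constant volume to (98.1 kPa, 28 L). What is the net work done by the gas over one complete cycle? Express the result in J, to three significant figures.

W_net ≈ 874 J

Constant-volume legs do no work.
W(i) = (98.1)(12.9 − 28) = -1481 J; W(iii) = (156)(28 − 12.9) = 2356 J.
W_net = -1481 + 2356 = 874.3 J (the clockwise enclosed area).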